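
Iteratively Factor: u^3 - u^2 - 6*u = (u + 2)*(u^2 - 3*u) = (u - 3)*(u + 2)*(u)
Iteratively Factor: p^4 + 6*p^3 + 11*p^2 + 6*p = (p)*(p^3 + 6*p^2 + 11*p + 6) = p*(p + 1)*(p^2 + 5*p + 6) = p*(p + 1)*(p + 3)*(p + 2)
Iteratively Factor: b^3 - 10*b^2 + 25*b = (b)*(b^2 - 10*b + 25) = b*(b - 5)*(b - 5)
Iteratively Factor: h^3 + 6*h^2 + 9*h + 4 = (h + 1)*(h^2 + 5*h + 4) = (h + 1)*(h + 4)*(h + 1)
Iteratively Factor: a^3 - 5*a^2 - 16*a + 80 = (a - 4)*(a^2 - a - 20) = (a - 4)*(a + 4)*(a - 5)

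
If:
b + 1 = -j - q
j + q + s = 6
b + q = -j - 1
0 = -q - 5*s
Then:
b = s - 7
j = 4*s + 6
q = -5*s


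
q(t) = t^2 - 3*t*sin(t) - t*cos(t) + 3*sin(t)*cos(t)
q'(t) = t*sin(t) - 3*t*cos(t) + 2*t - 3*sin(t)^2 - 3*sin(t) + 3*cos(t)^2 - cos(t)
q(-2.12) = -0.70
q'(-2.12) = -4.04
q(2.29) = 0.10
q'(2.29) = 8.83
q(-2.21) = -0.32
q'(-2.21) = -4.46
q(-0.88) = -2.17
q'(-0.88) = 1.71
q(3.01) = 10.47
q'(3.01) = 18.86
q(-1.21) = -2.50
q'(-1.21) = 0.20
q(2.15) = -0.97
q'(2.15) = 6.46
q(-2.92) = 4.40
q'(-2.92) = -9.40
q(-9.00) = 62.80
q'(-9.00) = -34.76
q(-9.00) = 62.80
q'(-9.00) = -34.76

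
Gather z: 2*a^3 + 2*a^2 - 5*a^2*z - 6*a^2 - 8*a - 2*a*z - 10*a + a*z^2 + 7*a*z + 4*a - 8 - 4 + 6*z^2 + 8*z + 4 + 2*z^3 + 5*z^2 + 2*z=2*a^3 - 4*a^2 - 14*a + 2*z^3 + z^2*(a + 11) + z*(-5*a^2 + 5*a + 10) - 8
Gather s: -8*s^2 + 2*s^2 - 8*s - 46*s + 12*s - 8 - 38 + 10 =-6*s^2 - 42*s - 36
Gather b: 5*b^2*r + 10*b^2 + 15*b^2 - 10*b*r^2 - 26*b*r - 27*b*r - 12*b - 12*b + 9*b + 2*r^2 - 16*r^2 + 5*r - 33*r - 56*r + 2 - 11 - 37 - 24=b^2*(5*r + 25) + b*(-10*r^2 - 53*r - 15) - 14*r^2 - 84*r - 70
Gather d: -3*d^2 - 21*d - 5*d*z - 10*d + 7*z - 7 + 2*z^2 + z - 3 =-3*d^2 + d*(-5*z - 31) + 2*z^2 + 8*z - 10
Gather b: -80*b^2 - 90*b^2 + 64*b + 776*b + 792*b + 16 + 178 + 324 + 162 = -170*b^2 + 1632*b + 680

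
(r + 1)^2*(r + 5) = r^3 + 7*r^2 + 11*r + 5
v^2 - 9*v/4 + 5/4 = (v - 5/4)*(v - 1)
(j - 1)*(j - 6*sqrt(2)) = j^2 - 6*sqrt(2)*j - j + 6*sqrt(2)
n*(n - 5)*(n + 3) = n^3 - 2*n^2 - 15*n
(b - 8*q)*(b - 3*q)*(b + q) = b^3 - 10*b^2*q + 13*b*q^2 + 24*q^3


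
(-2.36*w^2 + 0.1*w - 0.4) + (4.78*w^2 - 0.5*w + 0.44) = 2.42*w^2 - 0.4*w + 0.04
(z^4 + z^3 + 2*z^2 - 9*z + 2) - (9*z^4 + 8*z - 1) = -8*z^4 + z^3 + 2*z^2 - 17*z + 3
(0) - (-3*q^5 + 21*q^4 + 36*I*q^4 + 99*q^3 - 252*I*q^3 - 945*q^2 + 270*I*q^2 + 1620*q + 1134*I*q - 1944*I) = 3*q^5 - 21*q^4 - 36*I*q^4 - 99*q^3 + 252*I*q^3 + 945*q^2 - 270*I*q^2 - 1620*q - 1134*I*q + 1944*I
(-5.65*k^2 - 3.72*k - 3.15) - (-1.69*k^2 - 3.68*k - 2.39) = -3.96*k^2 - 0.04*k - 0.76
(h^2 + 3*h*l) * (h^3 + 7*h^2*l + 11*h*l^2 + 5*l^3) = h^5 + 10*h^4*l + 32*h^3*l^2 + 38*h^2*l^3 + 15*h*l^4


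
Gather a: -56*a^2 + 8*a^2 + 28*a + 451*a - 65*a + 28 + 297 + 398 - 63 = -48*a^2 + 414*a + 660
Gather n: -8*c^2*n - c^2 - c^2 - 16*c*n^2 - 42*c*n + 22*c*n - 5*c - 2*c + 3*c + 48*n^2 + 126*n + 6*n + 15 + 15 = -2*c^2 - 4*c + n^2*(48 - 16*c) + n*(-8*c^2 - 20*c + 132) + 30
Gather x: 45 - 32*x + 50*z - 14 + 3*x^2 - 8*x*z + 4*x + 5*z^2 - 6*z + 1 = 3*x^2 + x*(-8*z - 28) + 5*z^2 + 44*z + 32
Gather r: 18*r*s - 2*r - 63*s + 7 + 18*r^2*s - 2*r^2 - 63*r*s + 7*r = r^2*(18*s - 2) + r*(5 - 45*s) - 63*s + 7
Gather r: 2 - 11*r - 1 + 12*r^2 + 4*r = 12*r^2 - 7*r + 1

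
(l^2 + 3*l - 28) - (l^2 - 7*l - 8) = 10*l - 20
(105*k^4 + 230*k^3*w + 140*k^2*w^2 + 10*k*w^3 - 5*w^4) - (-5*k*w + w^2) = 105*k^4 + 230*k^3*w + 140*k^2*w^2 + 10*k*w^3 + 5*k*w - 5*w^4 - w^2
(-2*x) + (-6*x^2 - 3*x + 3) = -6*x^2 - 5*x + 3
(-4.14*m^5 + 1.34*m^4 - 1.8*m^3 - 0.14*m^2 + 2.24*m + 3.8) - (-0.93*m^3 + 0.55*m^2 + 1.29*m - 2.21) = -4.14*m^5 + 1.34*m^4 - 0.87*m^3 - 0.69*m^2 + 0.95*m + 6.01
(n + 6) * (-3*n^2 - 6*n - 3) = -3*n^3 - 24*n^2 - 39*n - 18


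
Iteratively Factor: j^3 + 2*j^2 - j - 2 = (j - 1)*(j^2 + 3*j + 2) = (j - 1)*(j + 2)*(j + 1)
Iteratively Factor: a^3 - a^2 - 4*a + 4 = (a + 2)*(a^2 - 3*a + 2) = (a - 2)*(a + 2)*(a - 1)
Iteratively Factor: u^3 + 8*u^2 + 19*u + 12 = (u + 4)*(u^2 + 4*u + 3) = (u + 3)*(u + 4)*(u + 1)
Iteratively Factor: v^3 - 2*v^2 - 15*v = (v - 5)*(v^2 + 3*v) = (v - 5)*(v + 3)*(v)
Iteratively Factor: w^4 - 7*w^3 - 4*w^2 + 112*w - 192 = (w - 3)*(w^3 - 4*w^2 - 16*w + 64) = (w - 3)*(w + 4)*(w^2 - 8*w + 16) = (w - 4)*(w - 3)*(w + 4)*(w - 4)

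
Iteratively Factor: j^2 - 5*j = (j)*(j - 5)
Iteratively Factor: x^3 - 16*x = (x + 4)*(x^2 - 4*x) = x*(x + 4)*(x - 4)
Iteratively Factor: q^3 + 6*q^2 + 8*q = (q)*(q^2 + 6*q + 8) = q*(q + 4)*(q + 2)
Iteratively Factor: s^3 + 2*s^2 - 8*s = (s + 4)*(s^2 - 2*s) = (s - 2)*(s + 4)*(s)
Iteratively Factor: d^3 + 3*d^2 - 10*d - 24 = (d - 3)*(d^2 + 6*d + 8) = (d - 3)*(d + 2)*(d + 4)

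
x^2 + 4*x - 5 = (x - 1)*(x + 5)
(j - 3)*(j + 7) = j^2 + 4*j - 21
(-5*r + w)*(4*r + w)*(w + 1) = -20*r^2*w - 20*r^2 - r*w^2 - r*w + w^3 + w^2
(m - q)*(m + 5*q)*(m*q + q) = m^3*q + 4*m^2*q^2 + m^2*q - 5*m*q^3 + 4*m*q^2 - 5*q^3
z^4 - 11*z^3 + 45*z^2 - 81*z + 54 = (z - 3)^3*(z - 2)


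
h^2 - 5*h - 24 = (h - 8)*(h + 3)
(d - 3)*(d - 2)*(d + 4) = d^3 - d^2 - 14*d + 24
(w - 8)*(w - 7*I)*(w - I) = w^3 - 8*w^2 - 8*I*w^2 - 7*w + 64*I*w + 56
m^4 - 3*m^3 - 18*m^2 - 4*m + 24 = (m - 6)*(m - 1)*(m + 2)^2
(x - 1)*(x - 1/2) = x^2 - 3*x/2 + 1/2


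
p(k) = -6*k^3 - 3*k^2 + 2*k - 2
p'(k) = -18*k^2 - 6*k + 2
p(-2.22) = 44.42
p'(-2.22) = -73.39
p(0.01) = -1.98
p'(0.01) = 1.94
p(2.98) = -181.46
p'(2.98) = -175.73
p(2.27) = -83.10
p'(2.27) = -104.37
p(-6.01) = 1180.11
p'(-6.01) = -612.10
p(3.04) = -192.21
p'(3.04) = -182.59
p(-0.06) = -2.13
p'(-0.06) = 2.30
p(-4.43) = 451.90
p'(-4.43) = -324.67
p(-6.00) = 1174.00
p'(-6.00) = -610.00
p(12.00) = -10778.00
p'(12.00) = -2662.00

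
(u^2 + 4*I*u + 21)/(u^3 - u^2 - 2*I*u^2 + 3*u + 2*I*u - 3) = (u + 7*I)/(u^2 + u*(-1 + I) - I)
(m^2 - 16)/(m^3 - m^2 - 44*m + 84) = (m^2 - 16)/(m^3 - m^2 - 44*m + 84)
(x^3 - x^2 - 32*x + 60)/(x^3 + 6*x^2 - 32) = (x^2 + x - 30)/(x^2 + 8*x + 16)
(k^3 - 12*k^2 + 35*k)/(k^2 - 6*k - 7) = k*(k - 5)/(k + 1)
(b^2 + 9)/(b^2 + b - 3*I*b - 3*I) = (b + 3*I)/(b + 1)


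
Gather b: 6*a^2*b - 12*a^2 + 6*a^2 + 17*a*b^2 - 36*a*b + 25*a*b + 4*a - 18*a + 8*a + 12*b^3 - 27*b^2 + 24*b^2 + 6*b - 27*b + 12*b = -6*a^2 - 6*a + 12*b^3 + b^2*(17*a - 3) + b*(6*a^2 - 11*a - 9)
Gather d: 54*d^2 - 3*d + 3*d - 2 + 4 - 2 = 54*d^2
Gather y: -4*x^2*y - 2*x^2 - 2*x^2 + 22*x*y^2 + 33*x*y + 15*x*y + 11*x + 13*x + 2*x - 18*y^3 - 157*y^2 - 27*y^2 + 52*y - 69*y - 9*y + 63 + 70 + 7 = -4*x^2 + 26*x - 18*y^3 + y^2*(22*x - 184) + y*(-4*x^2 + 48*x - 26) + 140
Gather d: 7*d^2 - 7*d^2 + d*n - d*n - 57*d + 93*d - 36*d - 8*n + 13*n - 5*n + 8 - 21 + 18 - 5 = 0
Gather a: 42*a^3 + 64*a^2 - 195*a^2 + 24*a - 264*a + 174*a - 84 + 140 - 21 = 42*a^3 - 131*a^2 - 66*a + 35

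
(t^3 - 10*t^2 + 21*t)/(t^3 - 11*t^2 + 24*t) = (t - 7)/(t - 8)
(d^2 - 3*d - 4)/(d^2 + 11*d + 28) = (d^2 - 3*d - 4)/(d^2 + 11*d + 28)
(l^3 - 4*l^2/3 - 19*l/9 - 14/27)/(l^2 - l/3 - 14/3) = (l^2 + l + 2/9)/(l + 2)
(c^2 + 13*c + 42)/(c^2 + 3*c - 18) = (c + 7)/(c - 3)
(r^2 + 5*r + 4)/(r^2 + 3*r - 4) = (r + 1)/(r - 1)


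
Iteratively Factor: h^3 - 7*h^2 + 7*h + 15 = (h - 3)*(h^2 - 4*h - 5) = (h - 3)*(h + 1)*(h - 5)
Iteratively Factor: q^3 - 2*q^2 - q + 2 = (q - 1)*(q^2 - q - 2) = (q - 2)*(q - 1)*(q + 1)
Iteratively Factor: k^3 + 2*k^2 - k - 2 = (k + 2)*(k^2 - 1) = (k - 1)*(k + 2)*(k + 1)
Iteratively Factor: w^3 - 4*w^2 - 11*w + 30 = (w - 5)*(w^2 + w - 6) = (w - 5)*(w + 3)*(w - 2)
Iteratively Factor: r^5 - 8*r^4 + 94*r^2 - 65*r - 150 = (r - 5)*(r^4 - 3*r^3 - 15*r^2 + 19*r + 30) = (r - 5)*(r - 2)*(r^3 - r^2 - 17*r - 15) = (r - 5)*(r - 2)*(r + 1)*(r^2 - 2*r - 15) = (r - 5)*(r - 2)*(r + 1)*(r + 3)*(r - 5)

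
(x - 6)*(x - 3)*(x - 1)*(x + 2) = x^4 - 8*x^3 + 7*x^2 + 36*x - 36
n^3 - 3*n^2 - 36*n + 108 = (n - 6)*(n - 3)*(n + 6)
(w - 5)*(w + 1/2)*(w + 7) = w^3 + 5*w^2/2 - 34*w - 35/2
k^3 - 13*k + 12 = (k - 3)*(k - 1)*(k + 4)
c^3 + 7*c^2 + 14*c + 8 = (c + 1)*(c + 2)*(c + 4)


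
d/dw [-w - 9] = -1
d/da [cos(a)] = -sin(a)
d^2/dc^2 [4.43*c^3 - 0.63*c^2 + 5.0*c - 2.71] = 26.58*c - 1.26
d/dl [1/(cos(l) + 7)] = sin(l)/(cos(l) + 7)^2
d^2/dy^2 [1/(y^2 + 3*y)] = 2*(-y*(y + 3) + (2*y + 3)^2)/(y^3*(y + 3)^3)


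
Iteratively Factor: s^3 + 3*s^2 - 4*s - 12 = (s + 2)*(s^2 + s - 6) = (s + 2)*(s + 3)*(s - 2)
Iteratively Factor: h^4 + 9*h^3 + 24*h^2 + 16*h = (h + 4)*(h^3 + 5*h^2 + 4*h) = (h + 4)^2*(h^2 + h) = h*(h + 4)^2*(h + 1)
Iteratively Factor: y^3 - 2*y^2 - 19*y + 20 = (y - 5)*(y^2 + 3*y - 4) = (y - 5)*(y + 4)*(y - 1)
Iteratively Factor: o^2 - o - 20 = (o + 4)*(o - 5)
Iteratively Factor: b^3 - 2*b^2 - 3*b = (b)*(b^2 - 2*b - 3) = b*(b - 3)*(b + 1)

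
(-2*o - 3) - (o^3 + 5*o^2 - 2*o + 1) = -o^3 - 5*o^2 - 4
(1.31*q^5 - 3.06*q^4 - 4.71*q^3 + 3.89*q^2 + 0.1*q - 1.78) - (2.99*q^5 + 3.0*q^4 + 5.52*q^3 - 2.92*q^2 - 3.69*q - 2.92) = -1.68*q^5 - 6.06*q^4 - 10.23*q^3 + 6.81*q^2 + 3.79*q + 1.14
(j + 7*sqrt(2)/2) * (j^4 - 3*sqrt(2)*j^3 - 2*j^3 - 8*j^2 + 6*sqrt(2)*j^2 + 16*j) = j^5 - 2*j^4 + sqrt(2)*j^4/2 - 29*j^3 - sqrt(2)*j^3 - 28*sqrt(2)*j^2 + 58*j^2 + 56*sqrt(2)*j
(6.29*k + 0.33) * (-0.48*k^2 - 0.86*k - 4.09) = -3.0192*k^3 - 5.5678*k^2 - 26.0099*k - 1.3497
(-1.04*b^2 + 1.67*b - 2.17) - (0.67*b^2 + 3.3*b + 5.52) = -1.71*b^2 - 1.63*b - 7.69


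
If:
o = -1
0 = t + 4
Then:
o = -1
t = -4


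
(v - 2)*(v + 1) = v^2 - v - 2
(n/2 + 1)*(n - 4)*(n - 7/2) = n^3/2 - 11*n^2/4 - n/2 + 14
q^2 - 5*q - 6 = (q - 6)*(q + 1)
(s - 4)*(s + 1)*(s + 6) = s^3 + 3*s^2 - 22*s - 24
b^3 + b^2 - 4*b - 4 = (b - 2)*(b + 1)*(b + 2)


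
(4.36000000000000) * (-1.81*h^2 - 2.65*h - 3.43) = -7.8916*h^2 - 11.554*h - 14.9548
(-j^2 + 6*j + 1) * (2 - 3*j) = 3*j^3 - 20*j^2 + 9*j + 2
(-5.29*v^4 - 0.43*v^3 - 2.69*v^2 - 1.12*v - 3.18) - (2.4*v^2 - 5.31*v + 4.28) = -5.29*v^4 - 0.43*v^3 - 5.09*v^2 + 4.19*v - 7.46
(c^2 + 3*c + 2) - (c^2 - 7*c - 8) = 10*c + 10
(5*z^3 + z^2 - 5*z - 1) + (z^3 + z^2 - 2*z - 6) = 6*z^3 + 2*z^2 - 7*z - 7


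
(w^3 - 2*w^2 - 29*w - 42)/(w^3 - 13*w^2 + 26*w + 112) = (w + 3)/(w - 8)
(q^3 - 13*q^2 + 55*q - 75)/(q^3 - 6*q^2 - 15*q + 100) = (q - 3)/(q + 4)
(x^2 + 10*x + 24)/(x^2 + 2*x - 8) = (x + 6)/(x - 2)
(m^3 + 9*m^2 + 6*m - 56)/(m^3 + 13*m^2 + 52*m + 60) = (m^3 + 9*m^2 + 6*m - 56)/(m^3 + 13*m^2 + 52*m + 60)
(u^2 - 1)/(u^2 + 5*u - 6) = (u + 1)/(u + 6)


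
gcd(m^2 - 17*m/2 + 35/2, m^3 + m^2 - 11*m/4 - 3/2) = 1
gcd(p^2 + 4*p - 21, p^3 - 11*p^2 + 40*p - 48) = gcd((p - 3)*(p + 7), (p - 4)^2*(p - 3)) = p - 3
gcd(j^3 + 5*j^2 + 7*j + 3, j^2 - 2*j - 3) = j + 1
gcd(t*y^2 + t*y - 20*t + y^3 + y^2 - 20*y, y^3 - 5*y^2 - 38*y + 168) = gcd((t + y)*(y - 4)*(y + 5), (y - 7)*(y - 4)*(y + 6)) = y - 4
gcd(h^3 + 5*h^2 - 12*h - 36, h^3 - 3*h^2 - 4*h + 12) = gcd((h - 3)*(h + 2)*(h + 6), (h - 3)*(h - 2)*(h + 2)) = h^2 - h - 6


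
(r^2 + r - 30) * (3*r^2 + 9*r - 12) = 3*r^4 + 12*r^3 - 93*r^2 - 282*r + 360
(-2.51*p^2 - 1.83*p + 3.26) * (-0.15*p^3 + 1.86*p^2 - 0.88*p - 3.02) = 0.3765*p^5 - 4.3941*p^4 - 1.684*p^3 + 15.2542*p^2 + 2.6578*p - 9.8452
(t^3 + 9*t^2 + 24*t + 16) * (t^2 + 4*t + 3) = t^5 + 13*t^4 + 63*t^3 + 139*t^2 + 136*t + 48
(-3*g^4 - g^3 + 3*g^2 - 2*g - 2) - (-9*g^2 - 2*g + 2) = -3*g^4 - g^3 + 12*g^2 - 4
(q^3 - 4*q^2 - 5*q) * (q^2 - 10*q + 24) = q^5 - 14*q^4 + 59*q^3 - 46*q^2 - 120*q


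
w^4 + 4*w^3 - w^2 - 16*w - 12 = (w - 2)*(w + 1)*(w + 2)*(w + 3)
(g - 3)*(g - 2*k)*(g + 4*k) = g^3 + 2*g^2*k - 3*g^2 - 8*g*k^2 - 6*g*k + 24*k^2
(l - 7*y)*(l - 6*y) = l^2 - 13*l*y + 42*y^2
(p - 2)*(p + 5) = p^2 + 3*p - 10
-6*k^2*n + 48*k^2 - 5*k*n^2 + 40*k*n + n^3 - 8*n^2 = (-6*k + n)*(k + n)*(n - 8)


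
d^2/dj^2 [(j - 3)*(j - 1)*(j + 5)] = 6*j + 2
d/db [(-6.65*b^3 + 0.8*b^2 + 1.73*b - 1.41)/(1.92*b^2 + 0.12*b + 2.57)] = (-12.768*b^4 - 1.596*b^3 - 54.4971*b^2 + 9.5264*b + 4.6153)/(3.6864*b^4 + 0.4608*b^3 + 9.8832*b^2 + 0.6168*b + 6.6049)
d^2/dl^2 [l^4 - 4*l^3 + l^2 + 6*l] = 12*l^2 - 24*l + 2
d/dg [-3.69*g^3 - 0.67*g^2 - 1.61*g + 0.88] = -11.07*g^2 - 1.34*g - 1.61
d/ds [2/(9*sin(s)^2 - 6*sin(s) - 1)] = 12*(1 - 3*sin(s))*cos(s)/(-9*sin(s)^2 + 6*sin(s) + 1)^2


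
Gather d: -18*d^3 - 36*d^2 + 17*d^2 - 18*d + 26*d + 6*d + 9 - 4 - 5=-18*d^3 - 19*d^2 + 14*d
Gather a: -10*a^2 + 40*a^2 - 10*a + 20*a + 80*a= 30*a^2 + 90*a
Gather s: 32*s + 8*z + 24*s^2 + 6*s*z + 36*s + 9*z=24*s^2 + s*(6*z + 68) + 17*z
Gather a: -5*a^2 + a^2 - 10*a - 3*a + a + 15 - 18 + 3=-4*a^2 - 12*a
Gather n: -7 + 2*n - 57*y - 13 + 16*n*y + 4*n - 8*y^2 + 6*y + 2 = n*(16*y + 6) - 8*y^2 - 51*y - 18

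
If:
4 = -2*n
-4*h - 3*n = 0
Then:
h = 3/2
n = -2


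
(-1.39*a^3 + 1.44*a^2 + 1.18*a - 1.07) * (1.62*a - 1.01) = -2.2518*a^4 + 3.7367*a^3 + 0.4572*a^2 - 2.9252*a + 1.0807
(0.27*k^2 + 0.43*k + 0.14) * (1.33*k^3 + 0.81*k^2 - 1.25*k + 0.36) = 0.3591*k^5 + 0.7906*k^4 + 0.197*k^3 - 0.3269*k^2 - 0.0202*k + 0.0504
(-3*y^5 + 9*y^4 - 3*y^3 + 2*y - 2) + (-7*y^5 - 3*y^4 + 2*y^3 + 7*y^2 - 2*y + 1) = -10*y^5 + 6*y^4 - y^3 + 7*y^2 - 1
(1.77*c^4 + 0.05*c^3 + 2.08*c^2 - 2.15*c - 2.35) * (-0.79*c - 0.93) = -1.3983*c^5 - 1.6856*c^4 - 1.6897*c^3 - 0.2359*c^2 + 3.856*c + 2.1855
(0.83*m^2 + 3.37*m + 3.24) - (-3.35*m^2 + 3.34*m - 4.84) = 4.18*m^2 + 0.0300000000000002*m + 8.08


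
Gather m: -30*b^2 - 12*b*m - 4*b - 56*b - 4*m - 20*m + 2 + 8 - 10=-30*b^2 - 60*b + m*(-12*b - 24)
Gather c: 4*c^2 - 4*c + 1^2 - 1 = 4*c^2 - 4*c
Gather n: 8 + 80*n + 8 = 80*n + 16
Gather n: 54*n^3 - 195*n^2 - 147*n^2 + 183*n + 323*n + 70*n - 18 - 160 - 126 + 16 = 54*n^3 - 342*n^2 + 576*n - 288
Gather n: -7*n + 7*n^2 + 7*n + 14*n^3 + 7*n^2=14*n^3 + 14*n^2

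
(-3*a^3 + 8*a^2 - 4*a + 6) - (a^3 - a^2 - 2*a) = -4*a^3 + 9*a^2 - 2*a + 6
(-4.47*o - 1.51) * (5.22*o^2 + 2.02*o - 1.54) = -23.3334*o^3 - 16.9116*o^2 + 3.8336*o + 2.3254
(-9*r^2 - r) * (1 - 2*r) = 18*r^3 - 7*r^2 - r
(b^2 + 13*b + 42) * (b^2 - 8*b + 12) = b^4 + 5*b^3 - 50*b^2 - 180*b + 504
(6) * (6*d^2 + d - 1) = 36*d^2 + 6*d - 6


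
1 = 1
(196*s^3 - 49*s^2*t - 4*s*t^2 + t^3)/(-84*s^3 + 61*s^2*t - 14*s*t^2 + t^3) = (-7*s - t)/(3*s - t)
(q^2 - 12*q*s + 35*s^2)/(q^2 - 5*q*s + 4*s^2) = (q^2 - 12*q*s + 35*s^2)/(q^2 - 5*q*s + 4*s^2)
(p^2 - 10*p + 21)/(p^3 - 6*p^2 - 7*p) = (p - 3)/(p*(p + 1))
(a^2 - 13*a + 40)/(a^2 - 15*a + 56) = (a - 5)/(a - 7)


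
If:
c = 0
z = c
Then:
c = 0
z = 0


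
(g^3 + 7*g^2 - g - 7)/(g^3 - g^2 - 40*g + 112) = (g^2 - 1)/(g^2 - 8*g + 16)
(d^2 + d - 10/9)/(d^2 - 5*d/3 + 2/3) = (d + 5/3)/(d - 1)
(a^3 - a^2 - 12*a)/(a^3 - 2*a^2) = (a^2 - a - 12)/(a*(a - 2))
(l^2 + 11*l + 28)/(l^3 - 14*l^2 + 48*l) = (l^2 + 11*l + 28)/(l*(l^2 - 14*l + 48))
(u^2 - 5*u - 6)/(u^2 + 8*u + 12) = (u^2 - 5*u - 6)/(u^2 + 8*u + 12)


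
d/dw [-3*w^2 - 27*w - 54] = -6*w - 27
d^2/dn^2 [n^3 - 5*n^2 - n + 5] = 6*n - 10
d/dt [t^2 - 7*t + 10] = 2*t - 7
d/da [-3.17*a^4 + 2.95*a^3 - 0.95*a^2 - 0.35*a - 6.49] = -12.68*a^3 + 8.85*a^2 - 1.9*a - 0.35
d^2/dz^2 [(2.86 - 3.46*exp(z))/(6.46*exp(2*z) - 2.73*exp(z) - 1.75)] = (-144.391336*exp(4*z) + 416.389636*exp(3*z) - 386.006964*exp(2*z) + 167.174644*exp(z) - 24.2599)*exp(z)/(269.586136*exp(6*z) - 341.781804*exp(5*z) - 74.653698*exp(4*z) + 164.829483*exp(3*z) + 20.223525*exp(2*z) - 25.081875*exp(z) - 5.359375)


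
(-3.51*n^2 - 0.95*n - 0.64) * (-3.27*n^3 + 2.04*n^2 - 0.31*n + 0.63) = 11.4777*n^5 - 4.0539*n^4 + 1.2429*n^3 - 3.2224*n^2 - 0.4001*n - 0.4032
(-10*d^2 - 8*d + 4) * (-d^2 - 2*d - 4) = 10*d^4 + 28*d^3 + 52*d^2 + 24*d - 16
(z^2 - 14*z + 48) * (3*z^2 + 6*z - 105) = 3*z^4 - 36*z^3 - 45*z^2 + 1758*z - 5040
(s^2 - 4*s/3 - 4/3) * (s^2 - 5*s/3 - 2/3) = s^4 - 3*s^3 + 2*s^2/9 + 28*s/9 + 8/9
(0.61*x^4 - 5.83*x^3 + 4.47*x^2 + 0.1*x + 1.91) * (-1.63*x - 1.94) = -0.9943*x^5 + 8.3195*x^4 + 4.0241*x^3 - 8.8348*x^2 - 3.3073*x - 3.7054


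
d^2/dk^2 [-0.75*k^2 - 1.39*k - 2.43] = -1.50000000000000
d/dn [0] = 0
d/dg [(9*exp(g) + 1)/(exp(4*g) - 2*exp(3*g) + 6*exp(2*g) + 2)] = (-2*(9*exp(g) + 1)*(2*exp(2*g) - 3*exp(g) + 6)*exp(g) + 9*exp(4*g) - 18*exp(3*g) + 54*exp(2*g) + 18)*exp(g)/(exp(4*g) - 2*exp(3*g) + 6*exp(2*g) + 2)^2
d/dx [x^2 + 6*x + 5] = 2*x + 6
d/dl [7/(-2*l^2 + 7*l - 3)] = 7*(4*l - 7)/(2*l^2 - 7*l + 3)^2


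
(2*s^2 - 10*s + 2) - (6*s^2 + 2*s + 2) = -4*s^2 - 12*s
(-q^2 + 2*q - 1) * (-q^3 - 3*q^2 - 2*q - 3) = q^5 + q^4 - 3*q^3 + 2*q^2 - 4*q + 3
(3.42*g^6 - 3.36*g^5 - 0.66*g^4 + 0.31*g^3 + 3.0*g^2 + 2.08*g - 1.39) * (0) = 0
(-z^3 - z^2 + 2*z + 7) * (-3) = 3*z^3 + 3*z^2 - 6*z - 21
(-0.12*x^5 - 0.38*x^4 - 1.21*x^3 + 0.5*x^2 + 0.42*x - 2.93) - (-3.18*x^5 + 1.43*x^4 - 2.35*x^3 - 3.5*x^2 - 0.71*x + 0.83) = 3.06*x^5 - 1.81*x^4 + 1.14*x^3 + 4.0*x^2 + 1.13*x - 3.76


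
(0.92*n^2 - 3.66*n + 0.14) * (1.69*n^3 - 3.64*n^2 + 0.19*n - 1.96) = 1.5548*n^5 - 9.5342*n^4 + 13.7338*n^3 - 3.0082*n^2 + 7.2002*n - 0.2744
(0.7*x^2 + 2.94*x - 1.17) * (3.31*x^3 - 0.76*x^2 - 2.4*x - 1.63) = 2.317*x^5 + 9.1994*x^4 - 7.7871*x^3 - 7.3078*x^2 - 1.9842*x + 1.9071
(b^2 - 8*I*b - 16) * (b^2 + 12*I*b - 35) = b^4 + 4*I*b^3 + 45*b^2 + 88*I*b + 560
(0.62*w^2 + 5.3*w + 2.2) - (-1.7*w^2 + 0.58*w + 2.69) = 2.32*w^2 + 4.72*w - 0.49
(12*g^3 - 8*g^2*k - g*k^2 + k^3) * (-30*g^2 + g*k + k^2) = -360*g^5 + 252*g^4*k + 34*g^3*k^2 - 39*g^2*k^3 + k^5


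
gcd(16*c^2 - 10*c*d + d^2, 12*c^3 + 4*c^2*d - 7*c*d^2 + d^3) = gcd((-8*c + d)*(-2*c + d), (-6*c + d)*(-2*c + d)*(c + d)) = 2*c - d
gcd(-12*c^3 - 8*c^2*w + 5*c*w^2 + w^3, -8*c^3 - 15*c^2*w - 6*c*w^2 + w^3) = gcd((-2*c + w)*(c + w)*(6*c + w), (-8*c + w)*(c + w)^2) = c + w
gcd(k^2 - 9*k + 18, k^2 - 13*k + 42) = k - 6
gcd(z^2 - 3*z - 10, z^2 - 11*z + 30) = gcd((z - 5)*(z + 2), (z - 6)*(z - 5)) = z - 5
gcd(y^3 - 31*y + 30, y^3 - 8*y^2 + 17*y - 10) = y^2 - 6*y + 5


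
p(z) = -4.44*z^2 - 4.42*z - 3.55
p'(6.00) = -57.70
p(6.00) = -189.91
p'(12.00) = -110.98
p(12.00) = -695.95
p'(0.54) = -9.22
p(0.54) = -7.23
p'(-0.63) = 1.17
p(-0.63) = -2.53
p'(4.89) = -47.84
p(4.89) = -131.33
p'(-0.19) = -2.73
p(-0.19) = -2.87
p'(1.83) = -20.67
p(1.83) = -26.51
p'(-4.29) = 33.68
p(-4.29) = -66.30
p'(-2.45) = 17.34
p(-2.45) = -19.37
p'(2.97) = -30.79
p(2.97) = -55.84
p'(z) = -8.88*z - 4.42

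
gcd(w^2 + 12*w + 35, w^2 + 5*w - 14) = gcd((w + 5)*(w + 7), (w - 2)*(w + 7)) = w + 7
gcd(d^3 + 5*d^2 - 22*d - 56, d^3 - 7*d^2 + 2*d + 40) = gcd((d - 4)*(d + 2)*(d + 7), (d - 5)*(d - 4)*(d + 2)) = d^2 - 2*d - 8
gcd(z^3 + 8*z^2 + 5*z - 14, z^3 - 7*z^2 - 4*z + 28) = z + 2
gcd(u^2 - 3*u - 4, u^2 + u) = u + 1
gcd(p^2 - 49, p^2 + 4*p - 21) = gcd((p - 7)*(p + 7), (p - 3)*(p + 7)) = p + 7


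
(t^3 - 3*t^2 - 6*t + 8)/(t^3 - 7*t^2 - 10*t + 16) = (t - 4)/(t - 8)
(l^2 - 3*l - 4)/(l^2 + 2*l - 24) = (l + 1)/(l + 6)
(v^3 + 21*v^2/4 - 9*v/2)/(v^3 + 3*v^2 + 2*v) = (4*v^2 + 21*v - 18)/(4*(v^2 + 3*v + 2))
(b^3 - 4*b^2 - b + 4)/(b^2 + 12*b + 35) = (b^3 - 4*b^2 - b + 4)/(b^2 + 12*b + 35)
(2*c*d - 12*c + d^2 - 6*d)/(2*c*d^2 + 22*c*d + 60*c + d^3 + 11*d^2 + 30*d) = (d - 6)/(d^2 + 11*d + 30)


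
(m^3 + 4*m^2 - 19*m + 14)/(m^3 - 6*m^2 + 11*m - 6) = (m + 7)/(m - 3)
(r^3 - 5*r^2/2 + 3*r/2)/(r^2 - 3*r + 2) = r*(2*r - 3)/(2*(r - 2))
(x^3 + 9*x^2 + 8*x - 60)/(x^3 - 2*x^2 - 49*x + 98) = (x^2 + 11*x + 30)/(x^2 - 49)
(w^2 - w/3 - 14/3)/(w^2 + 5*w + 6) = (w - 7/3)/(w + 3)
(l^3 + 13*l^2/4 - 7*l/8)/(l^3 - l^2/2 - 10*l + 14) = l*(4*l - 1)/(4*(l^2 - 4*l + 4))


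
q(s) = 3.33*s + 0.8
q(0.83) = 3.56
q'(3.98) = 3.33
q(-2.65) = -8.02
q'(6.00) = 3.33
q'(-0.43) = 3.33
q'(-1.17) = 3.33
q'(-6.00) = 3.33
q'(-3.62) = 3.33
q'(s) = 3.33000000000000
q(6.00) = 20.78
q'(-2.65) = 3.33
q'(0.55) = 3.33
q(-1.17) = -3.10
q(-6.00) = -19.18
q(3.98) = 14.05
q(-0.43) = -0.63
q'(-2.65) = 3.33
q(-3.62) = -11.25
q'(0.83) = 3.33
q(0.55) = 2.63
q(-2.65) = -8.02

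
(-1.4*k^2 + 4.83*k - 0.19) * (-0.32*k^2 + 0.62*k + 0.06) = 0.448*k^4 - 2.4136*k^3 + 2.9714*k^2 + 0.172*k - 0.0114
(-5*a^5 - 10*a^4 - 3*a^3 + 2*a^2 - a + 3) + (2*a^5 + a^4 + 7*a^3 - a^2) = -3*a^5 - 9*a^4 + 4*a^3 + a^2 - a + 3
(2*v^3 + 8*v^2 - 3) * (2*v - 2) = 4*v^4 + 12*v^3 - 16*v^2 - 6*v + 6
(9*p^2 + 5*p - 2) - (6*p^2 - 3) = 3*p^2 + 5*p + 1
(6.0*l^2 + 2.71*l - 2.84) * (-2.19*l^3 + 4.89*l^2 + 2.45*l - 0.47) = -13.14*l^5 + 23.4051*l^4 + 34.1715*l^3 - 10.0681*l^2 - 8.2317*l + 1.3348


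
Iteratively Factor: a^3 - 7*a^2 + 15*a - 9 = (a - 3)*(a^2 - 4*a + 3) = (a - 3)^2*(a - 1)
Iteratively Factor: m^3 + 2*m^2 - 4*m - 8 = (m + 2)*(m^2 - 4) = (m + 2)^2*(m - 2)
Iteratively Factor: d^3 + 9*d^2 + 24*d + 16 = (d + 4)*(d^2 + 5*d + 4) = (d + 1)*(d + 4)*(d + 4)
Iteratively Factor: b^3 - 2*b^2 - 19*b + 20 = (b - 1)*(b^2 - b - 20) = (b - 5)*(b - 1)*(b + 4)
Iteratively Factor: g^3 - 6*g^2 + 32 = (g - 4)*(g^2 - 2*g - 8) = (g - 4)*(g + 2)*(g - 4)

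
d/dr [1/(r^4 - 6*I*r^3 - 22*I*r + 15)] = 2*(-2*r^3 + 9*I*r^2 + 11*I)/(r^4 - 6*I*r^3 - 22*I*r + 15)^2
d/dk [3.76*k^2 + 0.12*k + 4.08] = 7.52*k + 0.12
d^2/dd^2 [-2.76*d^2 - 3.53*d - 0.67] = -5.52000000000000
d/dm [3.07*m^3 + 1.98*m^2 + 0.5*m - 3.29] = 9.21*m^2 + 3.96*m + 0.5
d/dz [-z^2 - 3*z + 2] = -2*z - 3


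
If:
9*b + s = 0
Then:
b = -s/9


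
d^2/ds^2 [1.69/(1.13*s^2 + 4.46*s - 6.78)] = (-4.315922*s^2 - 17.034524*s + 1.69*(2.26*s + 4.46)*(4.52*s + 8.92) + 25.895532)/(1.13*s^2 + 4.46*s - 6.78)^3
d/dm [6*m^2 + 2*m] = 12*m + 2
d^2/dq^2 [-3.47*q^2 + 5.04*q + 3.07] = -6.94000000000000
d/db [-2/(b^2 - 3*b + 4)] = 2*(2*b - 3)/(b^2 - 3*b + 4)^2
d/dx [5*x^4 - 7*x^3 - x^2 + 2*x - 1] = 20*x^3 - 21*x^2 - 2*x + 2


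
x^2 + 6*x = x*(x + 6)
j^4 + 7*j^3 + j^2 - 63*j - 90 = (j - 3)*(j + 2)*(j + 3)*(j + 5)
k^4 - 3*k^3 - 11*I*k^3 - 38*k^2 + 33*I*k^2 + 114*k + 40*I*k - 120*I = (k - 3)*(k - 5*I)*(k - 4*I)*(k - 2*I)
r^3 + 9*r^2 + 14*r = r*(r + 2)*(r + 7)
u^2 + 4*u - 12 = (u - 2)*(u + 6)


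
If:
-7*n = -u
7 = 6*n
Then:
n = 7/6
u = 49/6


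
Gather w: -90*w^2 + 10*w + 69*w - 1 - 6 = -90*w^2 + 79*w - 7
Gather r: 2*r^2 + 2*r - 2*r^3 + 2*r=-2*r^3 + 2*r^2 + 4*r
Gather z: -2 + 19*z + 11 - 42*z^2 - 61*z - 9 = -42*z^2 - 42*z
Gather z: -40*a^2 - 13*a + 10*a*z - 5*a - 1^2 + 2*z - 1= -40*a^2 - 18*a + z*(10*a + 2) - 2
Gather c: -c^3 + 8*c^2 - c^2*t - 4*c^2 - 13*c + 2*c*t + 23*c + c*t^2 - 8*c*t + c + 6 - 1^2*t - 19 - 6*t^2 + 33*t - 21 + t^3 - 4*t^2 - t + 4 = -c^3 + c^2*(4 - t) + c*(t^2 - 6*t + 11) + t^3 - 10*t^2 + 31*t - 30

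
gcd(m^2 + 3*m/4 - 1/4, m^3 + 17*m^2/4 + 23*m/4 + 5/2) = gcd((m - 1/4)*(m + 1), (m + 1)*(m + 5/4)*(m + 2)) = m + 1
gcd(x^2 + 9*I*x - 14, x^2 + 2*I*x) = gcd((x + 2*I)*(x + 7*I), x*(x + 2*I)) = x + 2*I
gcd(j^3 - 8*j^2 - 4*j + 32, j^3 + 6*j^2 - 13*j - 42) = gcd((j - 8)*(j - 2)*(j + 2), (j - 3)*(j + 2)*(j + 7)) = j + 2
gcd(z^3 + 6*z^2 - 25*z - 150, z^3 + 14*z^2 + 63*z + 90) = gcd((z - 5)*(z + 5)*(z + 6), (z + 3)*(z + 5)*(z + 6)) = z^2 + 11*z + 30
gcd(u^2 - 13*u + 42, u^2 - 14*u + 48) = u - 6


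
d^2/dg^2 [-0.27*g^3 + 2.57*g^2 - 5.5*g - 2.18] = 5.14 - 1.62*g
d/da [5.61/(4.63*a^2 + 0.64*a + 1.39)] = (-51.9486*a - 3.5904)/(4.63*a^2 + 0.64*a + 1.39)^2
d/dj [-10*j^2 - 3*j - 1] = -20*j - 3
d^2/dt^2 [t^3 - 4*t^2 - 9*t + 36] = 6*t - 8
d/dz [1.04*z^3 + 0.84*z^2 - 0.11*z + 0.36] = 3.12*z^2 + 1.68*z - 0.11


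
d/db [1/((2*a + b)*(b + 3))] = -(2*a + 2*b + 3)/((2*a + b)^2*(b + 3)^2)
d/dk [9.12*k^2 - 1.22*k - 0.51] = 18.24*k - 1.22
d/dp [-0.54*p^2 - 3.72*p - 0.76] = -1.08*p - 3.72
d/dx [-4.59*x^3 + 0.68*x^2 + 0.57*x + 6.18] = -13.77*x^2 + 1.36*x + 0.57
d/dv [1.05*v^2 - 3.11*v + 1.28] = 2.1*v - 3.11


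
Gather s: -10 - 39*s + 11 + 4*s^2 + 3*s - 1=4*s^2 - 36*s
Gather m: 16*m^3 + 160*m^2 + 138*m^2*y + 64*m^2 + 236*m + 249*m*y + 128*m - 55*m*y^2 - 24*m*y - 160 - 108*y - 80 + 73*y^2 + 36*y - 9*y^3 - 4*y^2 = 16*m^3 + m^2*(138*y + 224) + m*(-55*y^2 + 225*y + 364) - 9*y^3 + 69*y^2 - 72*y - 240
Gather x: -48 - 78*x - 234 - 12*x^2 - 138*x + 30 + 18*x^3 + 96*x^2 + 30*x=18*x^3 + 84*x^2 - 186*x - 252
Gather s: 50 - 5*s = 50 - 5*s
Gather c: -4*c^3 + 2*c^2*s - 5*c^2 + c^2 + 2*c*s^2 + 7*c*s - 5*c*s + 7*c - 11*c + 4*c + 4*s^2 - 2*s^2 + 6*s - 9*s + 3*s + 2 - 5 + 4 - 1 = -4*c^3 + c^2*(2*s - 4) + c*(2*s^2 + 2*s) + 2*s^2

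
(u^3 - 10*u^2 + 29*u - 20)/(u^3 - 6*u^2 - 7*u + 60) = (u - 1)/(u + 3)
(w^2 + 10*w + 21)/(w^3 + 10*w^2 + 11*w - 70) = (w + 3)/(w^2 + 3*w - 10)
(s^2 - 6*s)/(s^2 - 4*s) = (s - 6)/(s - 4)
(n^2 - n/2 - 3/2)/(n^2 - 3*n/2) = (n + 1)/n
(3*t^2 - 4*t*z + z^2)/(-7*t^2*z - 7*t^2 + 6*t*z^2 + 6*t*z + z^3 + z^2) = (-3*t + z)/(7*t*z + 7*t + z^2 + z)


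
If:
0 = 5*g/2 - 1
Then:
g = 2/5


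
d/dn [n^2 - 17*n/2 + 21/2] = 2*n - 17/2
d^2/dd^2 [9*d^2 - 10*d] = 18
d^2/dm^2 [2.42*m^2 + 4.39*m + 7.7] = 4.84000000000000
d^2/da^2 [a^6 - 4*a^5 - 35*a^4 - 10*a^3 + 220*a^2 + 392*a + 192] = 30*a^4 - 80*a^3 - 420*a^2 - 60*a + 440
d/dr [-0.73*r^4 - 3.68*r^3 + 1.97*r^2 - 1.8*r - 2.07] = -2.92*r^3 - 11.04*r^2 + 3.94*r - 1.8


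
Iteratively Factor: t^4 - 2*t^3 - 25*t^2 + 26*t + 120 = (t + 4)*(t^3 - 6*t^2 - t + 30) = (t - 5)*(t + 4)*(t^2 - t - 6) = (t - 5)*(t - 3)*(t + 4)*(t + 2)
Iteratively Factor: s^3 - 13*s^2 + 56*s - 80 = (s - 5)*(s^2 - 8*s + 16) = (s - 5)*(s - 4)*(s - 4)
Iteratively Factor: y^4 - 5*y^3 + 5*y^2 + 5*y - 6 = (y - 3)*(y^3 - 2*y^2 - y + 2) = (y - 3)*(y - 2)*(y^2 - 1) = (y - 3)*(y - 2)*(y - 1)*(y + 1)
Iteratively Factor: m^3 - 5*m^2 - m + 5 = (m - 1)*(m^2 - 4*m - 5) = (m - 1)*(m + 1)*(m - 5)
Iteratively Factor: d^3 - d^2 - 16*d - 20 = (d + 2)*(d^2 - 3*d - 10) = (d - 5)*(d + 2)*(d + 2)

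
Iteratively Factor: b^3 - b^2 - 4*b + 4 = (b - 1)*(b^2 - 4) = (b - 1)*(b + 2)*(b - 2)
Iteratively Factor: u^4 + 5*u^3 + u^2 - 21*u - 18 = (u + 3)*(u^3 + 2*u^2 - 5*u - 6) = (u + 1)*(u + 3)*(u^2 + u - 6) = (u + 1)*(u + 3)^2*(u - 2)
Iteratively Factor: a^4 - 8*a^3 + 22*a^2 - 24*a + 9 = (a - 1)*(a^3 - 7*a^2 + 15*a - 9) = (a - 1)^2*(a^2 - 6*a + 9) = (a - 3)*(a - 1)^2*(a - 3)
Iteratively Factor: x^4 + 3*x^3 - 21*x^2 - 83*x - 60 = (x + 3)*(x^3 - 21*x - 20) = (x - 5)*(x + 3)*(x^2 + 5*x + 4) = (x - 5)*(x + 1)*(x + 3)*(x + 4)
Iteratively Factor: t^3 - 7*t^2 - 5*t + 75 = (t - 5)*(t^2 - 2*t - 15) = (t - 5)*(t + 3)*(t - 5)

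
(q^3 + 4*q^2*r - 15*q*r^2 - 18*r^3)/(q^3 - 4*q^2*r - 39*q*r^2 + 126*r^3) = (q + r)/(q - 7*r)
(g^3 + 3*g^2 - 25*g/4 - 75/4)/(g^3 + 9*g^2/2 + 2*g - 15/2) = (g - 5/2)/(g - 1)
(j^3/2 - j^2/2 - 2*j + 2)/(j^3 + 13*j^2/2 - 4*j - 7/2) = (j^2 - 4)/(2*j^2 + 15*j + 7)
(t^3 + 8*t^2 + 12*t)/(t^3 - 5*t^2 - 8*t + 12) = t*(t + 6)/(t^2 - 7*t + 6)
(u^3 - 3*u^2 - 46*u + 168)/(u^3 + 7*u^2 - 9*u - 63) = (u^2 - 10*u + 24)/(u^2 - 9)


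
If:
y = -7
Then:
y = -7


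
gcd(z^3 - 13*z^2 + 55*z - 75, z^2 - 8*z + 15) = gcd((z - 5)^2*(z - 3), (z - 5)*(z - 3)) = z^2 - 8*z + 15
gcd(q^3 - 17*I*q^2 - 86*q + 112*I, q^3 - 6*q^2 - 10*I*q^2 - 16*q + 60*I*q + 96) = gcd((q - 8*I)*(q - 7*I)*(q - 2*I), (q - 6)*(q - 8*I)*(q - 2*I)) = q^2 - 10*I*q - 16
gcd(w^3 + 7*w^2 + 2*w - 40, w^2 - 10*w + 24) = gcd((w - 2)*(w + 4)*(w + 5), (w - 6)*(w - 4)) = 1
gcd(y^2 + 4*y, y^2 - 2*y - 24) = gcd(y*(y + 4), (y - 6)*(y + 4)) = y + 4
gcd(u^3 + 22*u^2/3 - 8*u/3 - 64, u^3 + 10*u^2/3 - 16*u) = u^2 + 10*u/3 - 16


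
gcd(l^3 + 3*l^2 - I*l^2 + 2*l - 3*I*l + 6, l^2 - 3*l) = 1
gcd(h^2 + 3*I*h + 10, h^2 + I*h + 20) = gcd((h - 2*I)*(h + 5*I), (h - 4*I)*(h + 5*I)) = h + 5*I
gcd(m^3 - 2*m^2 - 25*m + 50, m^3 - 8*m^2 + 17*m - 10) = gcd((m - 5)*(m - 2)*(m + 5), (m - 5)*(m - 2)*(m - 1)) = m^2 - 7*m + 10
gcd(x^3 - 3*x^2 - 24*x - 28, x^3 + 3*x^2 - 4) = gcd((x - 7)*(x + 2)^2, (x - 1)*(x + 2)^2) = x^2 + 4*x + 4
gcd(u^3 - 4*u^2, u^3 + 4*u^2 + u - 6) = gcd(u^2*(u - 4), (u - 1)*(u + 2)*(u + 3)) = 1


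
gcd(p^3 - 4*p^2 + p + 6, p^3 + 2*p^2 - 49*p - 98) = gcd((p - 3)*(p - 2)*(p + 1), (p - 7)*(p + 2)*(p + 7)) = 1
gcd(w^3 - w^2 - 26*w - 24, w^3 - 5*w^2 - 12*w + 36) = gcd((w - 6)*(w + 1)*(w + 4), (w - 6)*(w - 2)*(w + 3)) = w - 6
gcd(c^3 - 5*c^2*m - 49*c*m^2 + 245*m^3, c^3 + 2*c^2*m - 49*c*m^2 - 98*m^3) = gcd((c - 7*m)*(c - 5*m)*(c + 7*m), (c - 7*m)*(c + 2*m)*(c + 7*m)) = c^2 - 49*m^2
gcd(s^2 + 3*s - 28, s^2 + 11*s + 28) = s + 7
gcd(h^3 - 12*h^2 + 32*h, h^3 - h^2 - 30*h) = h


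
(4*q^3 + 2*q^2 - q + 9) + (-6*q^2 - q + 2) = 4*q^3 - 4*q^2 - 2*q + 11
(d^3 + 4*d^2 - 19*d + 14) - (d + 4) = d^3 + 4*d^2 - 20*d + 10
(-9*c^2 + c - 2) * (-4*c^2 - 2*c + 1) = 36*c^4 + 14*c^3 - 3*c^2 + 5*c - 2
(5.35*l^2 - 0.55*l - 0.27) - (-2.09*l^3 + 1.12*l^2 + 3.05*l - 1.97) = 2.09*l^3 + 4.23*l^2 - 3.6*l + 1.7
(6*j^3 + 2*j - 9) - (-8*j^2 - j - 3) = 6*j^3 + 8*j^2 + 3*j - 6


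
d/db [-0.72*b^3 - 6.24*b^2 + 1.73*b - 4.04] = -2.16*b^2 - 12.48*b + 1.73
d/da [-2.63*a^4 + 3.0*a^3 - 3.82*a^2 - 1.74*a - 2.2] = -10.52*a^3 + 9.0*a^2 - 7.64*a - 1.74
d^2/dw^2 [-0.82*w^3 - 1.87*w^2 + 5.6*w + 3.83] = -4.92*w - 3.74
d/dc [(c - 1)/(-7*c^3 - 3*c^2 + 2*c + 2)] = (-7*c^3 - 3*c^2 + 2*c + (c - 1)*(21*c^2 + 6*c - 2) + 2)/(7*c^3 + 3*c^2 - 2*c - 2)^2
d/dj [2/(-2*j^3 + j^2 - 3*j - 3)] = 2*(6*j^2 - 2*j + 3)/(2*j^3 - j^2 + 3*j + 3)^2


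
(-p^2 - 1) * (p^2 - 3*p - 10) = -p^4 + 3*p^3 + 9*p^2 + 3*p + 10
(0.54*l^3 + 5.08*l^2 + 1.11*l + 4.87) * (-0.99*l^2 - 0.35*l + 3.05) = -0.5346*l^5 - 5.2182*l^4 - 1.2299*l^3 + 10.2842*l^2 + 1.681*l + 14.8535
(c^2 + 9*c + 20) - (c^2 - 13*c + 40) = 22*c - 20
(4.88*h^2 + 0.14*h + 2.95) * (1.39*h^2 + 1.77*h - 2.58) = 6.7832*h^4 + 8.8322*h^3 - 8.2421*h^2 + 4.8603*h - 7.611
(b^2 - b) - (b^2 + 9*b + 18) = -10*b - 18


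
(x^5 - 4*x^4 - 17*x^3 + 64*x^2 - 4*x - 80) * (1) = x^5 - 4*x^4 - 17*x^3 + 64*x^2 - 4*x - 80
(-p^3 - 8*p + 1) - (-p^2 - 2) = -p^3 + p^2 - 8*p + 3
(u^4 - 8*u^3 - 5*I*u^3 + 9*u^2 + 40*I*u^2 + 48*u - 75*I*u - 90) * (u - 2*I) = u^5 - 8*u^4 - 7*I*u^4 - u^3 + 56*I*u^3 + 128*u^2 - 93*I*u^2 - 240*u - 96*I*u + 180*I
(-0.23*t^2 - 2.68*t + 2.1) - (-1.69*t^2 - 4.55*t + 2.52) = 1.46*t^2 + 1.87*t - 0.42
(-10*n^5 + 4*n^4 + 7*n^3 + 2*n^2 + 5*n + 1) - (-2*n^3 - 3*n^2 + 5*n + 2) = -10*n^5 + 4*n^4 + 9*n^3 + 5*n^2 - 1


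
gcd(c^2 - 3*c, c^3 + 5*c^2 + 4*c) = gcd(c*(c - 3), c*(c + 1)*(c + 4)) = c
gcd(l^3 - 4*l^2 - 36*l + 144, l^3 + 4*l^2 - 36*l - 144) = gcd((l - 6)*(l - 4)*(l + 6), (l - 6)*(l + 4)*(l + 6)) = l^2 - 36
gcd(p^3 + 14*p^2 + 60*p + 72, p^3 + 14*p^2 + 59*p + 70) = p + 2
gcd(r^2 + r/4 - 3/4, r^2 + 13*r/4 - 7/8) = 1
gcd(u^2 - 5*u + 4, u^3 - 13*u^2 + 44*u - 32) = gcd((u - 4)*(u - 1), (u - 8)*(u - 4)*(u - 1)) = u^2 - 5*u + 4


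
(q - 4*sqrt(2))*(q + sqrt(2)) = q^2 - 3*sqrt(2)*q - 8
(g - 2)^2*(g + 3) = g^3 - g^2 - 8*g + 12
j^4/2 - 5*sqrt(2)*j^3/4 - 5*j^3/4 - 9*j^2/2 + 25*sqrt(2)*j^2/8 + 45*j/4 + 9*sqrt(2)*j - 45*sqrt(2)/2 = (j/2 + sqrt(2))*(j - 5/2)*(j - 3*sqrt(2))*(j - 3*sqrt(2)/2)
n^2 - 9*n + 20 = (n - 5)*(n - 4)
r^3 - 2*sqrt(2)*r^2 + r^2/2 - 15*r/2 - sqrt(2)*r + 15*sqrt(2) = (r - 5/2)*(r + 3)*(r - 2*sqrt(2))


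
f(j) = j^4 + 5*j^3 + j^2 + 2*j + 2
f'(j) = 4*j^3 + 15*j^2 + 2*j + 2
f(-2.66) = -40.29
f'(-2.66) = 27.53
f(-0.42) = 1.00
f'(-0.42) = 3.51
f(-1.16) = -4.97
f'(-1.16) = 13.62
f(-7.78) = 1356.10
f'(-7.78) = -989.28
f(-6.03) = 252.13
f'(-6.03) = -341.67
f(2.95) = 220.70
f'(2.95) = 241.13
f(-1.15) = -4.83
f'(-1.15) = 13.45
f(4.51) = 903.75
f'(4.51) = 683.06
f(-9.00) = 2981.00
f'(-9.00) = -1717.00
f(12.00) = 29546.00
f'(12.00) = 9098.00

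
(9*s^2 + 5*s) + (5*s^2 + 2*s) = 14*s^2 + 7*s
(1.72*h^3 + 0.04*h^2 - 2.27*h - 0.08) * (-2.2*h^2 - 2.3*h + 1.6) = -3.784*h^5 - 4.044*h^4 + 7.654*h^3 + 5.461*h^2 - 3.448*h - 0.128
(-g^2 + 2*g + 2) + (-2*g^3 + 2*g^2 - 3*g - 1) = -2*g^3 + g^2 - g + 1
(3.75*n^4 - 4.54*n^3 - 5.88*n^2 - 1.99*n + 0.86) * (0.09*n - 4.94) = 0.3375*n^5 - 18.9336*n^4 + 21.8984*n^3 + 28.8681*n^2 + 9.908*n - 4.2484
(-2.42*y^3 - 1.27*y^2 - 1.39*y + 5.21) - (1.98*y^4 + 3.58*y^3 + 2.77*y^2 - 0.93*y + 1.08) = -1.98*y^4 - 6.0*y^3 - 4.04*y^2 - 0.46*y + 4.13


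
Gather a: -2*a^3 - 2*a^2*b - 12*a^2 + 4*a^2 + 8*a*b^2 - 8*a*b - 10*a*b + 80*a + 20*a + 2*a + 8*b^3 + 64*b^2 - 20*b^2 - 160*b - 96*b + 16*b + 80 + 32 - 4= -2*a^3 + a^2*(-2*b - 8) + a*(8*b^2 - 18*b + 102) + 8*b^3 + 44*b^2 - 240*b + 108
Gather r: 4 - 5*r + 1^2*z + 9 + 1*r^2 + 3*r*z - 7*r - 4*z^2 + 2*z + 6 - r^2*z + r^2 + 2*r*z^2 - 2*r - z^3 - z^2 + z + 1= r^2*(2 - z) + r*(2*z^2 + 3*z - 14) - z^3 - 5*z^2 + 4*z + 20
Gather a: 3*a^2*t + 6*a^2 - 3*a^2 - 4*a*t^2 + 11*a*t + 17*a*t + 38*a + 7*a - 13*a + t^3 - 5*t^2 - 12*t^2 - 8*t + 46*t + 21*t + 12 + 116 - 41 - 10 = a^2*(3*t + 3) + a*(-4*t^2 + 28*t + 32) + t^3 - 17*t^2 + 59*t + 77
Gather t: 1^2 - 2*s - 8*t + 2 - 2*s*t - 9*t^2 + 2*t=-2*s - 9*t^2 + t*(-2*s - 6) + 3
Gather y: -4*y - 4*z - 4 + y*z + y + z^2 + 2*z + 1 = y*(z - 3) + z^2 - 2*z - 3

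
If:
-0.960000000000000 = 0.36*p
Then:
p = -2.67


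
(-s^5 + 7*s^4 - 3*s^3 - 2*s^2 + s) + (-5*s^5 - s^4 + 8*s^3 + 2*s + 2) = -6*s^5 + 6*s^4 + 5*s^3 - 2*s^2 + 3*s + 2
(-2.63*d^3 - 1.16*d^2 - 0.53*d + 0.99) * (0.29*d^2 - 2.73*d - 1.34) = -0.7627*d^5 + 6.8435*d^4 + 6.5373*d^3 + 3.2884*d^2 - 1.9925*d - 1.3266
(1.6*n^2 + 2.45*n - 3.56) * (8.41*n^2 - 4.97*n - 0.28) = 13.456*n^4 + 12.6525*n^3 - 42.5641*n^2 + 17.0072*n + 0.9968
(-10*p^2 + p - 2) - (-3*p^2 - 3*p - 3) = -7*p^2 + 4*p + 1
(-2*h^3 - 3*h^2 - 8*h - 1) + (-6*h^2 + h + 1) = -2*h^3 - 9*h^2 - 7*h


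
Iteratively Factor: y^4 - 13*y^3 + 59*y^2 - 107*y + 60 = (y - 3)*(y^3 - 10*y^2 + 29*y - 20) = (y - 3)*(y - 1)*(y^2 - 9*y + 20) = (y - 4)*(y - 3)*(y - 1)*(y - 5)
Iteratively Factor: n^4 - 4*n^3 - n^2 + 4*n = (n - 4)*(n^3 - n) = (n - 4)*(n + 1)*(n^2 - n) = (n - 4)*(n - 1)*(n + 1)*(n)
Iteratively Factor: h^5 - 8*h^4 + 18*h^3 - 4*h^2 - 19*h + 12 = (h - 1)*(h^4 - 7*h^3 + 11*h^2 + 7*h - 12) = (h - 1)^2*(h^3 - 6*h^2 + 5*h + 12) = (h - 4)*(h - 1)^2*(h^2 - 2*h - 3) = (h - 4)*(h - 3)*(h - 1)^2*(h + 1)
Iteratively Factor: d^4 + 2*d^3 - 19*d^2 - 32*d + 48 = (d - 1)*(d^3 + 3*d^2 - 16*d - 48) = (d - 1)*(d + 3)*(d^2 - 16) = (d - 1)*(d + 3)*(d + 4)*(d - 4)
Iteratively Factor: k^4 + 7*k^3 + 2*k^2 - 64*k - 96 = (k - 3)*(k^3 + 10*k^2 + 32*k + 32) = (k - 3)*(k + 4)*(k^2 + 6*k + 8) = (k - 3)*(k + 4)^2*(k + 2)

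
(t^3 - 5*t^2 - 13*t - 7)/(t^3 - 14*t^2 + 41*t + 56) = (t + 1)/(t - 8)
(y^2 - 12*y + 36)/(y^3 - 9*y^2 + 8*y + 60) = (y - 6)/(y^2 - 3*y - 10)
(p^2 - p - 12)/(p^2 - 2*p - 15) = (p - 4)/(p - 5)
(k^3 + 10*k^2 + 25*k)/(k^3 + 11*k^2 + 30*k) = (k + 5)/(k + 6)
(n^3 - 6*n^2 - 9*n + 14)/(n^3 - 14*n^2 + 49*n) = (n^2 + n - 2)/(n*(n - 7))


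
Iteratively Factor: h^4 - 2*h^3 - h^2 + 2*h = (h)*(h^3 - 2*h^2 - h + 2) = h*(h + 1)*(h^2 - 3*h + 2) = h*(h - 2)*(h + 1)*(h - 1)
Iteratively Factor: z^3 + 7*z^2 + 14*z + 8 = (z + 4)*(z^2 + 3*z + 2) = (z + 1)*(z + 4)*(z + 2)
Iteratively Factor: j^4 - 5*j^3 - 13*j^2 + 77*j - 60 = (j - 3)*(j^3 - 2*j^2 - 19*j + 20) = (j - 3)*(j + 4)*(j^2 - 6*j + 5) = (j - 5)*(j - 3)*(j + 4)*(j - 1)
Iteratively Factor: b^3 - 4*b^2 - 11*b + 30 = (b + 3)*(b^2 - 7*b + 10) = (b - 2)*(b + 3)*(b - 5)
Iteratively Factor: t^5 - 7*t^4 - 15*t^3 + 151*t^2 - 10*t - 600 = (t - 5)*(t^4 - 2*t^3 - 25*t^2 + 26*t + 120) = (t - 5)*(t + 4)*(t^3 - 6*t^2 - t + 30) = (t - 5)*(t - 3)*(t + 4)*(t^2 - 3*t - 10) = (t - 5)^2*(t - 3)*(t + 4)*(t + 2)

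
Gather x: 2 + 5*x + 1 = 5*x + 3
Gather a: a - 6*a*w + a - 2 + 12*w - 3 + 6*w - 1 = a*(2 - 6*w) + 18*w - 6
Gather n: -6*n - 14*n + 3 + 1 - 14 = -20*n - 10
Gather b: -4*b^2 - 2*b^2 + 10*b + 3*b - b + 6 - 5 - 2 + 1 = -6*b^2 + 12*b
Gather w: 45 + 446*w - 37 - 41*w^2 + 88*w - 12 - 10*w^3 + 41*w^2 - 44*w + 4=-10*w^3 + 490*w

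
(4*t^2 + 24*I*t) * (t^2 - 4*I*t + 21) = 4*t^4 + 8*I*t^3 + 180*t^2 + 504*I*t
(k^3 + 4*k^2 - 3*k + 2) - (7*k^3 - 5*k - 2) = -6*k^3 + 4*k^2 + 2*k + 4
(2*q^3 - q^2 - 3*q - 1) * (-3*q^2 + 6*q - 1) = -6*q^5 + 15*q^4 + q^3 - 14*q^2 - 3*q + 1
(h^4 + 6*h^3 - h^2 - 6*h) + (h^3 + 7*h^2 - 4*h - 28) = h^4 + 7*h^3 + 6*h^2 - 10*h - 28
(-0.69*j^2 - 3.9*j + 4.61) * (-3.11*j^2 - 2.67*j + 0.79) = 2.1459*j^4 + 13.9713*j^3 - 4.4692*j^2 - 15.3897*j + 3.6419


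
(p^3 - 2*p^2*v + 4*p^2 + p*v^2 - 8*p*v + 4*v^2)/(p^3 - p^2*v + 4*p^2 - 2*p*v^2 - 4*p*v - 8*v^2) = (p^2 - 2*p*v + v^2)/(p^2 - p*v - 2*v^2)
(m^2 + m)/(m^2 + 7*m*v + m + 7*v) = m/(m + 7*v)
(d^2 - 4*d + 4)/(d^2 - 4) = (d - 2)/(d + 2)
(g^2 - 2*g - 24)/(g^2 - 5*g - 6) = (g + 4)/(g + 1)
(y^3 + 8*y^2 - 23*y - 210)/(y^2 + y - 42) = (y^2 + y - 30)/(y - 6)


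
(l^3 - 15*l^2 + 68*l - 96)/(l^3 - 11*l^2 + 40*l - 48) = (l - 8)/(l - 4)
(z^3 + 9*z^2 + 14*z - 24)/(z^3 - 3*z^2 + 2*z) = (z^2 + 10*z + 24)/(z*(z - 2))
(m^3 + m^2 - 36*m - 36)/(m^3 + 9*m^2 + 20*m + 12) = (m - 6)/(m + 2)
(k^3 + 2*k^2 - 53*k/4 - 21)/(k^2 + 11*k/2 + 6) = k - 7/2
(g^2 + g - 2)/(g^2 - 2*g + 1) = (g + 2)/(g - 1)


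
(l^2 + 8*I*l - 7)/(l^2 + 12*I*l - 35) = (l + I)/(l + 5*I)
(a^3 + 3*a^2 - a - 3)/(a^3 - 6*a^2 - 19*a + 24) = (a + 1)/(a - 8)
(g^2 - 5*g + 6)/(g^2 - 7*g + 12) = (g - 2)/(g - 4)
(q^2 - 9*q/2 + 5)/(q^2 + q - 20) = (q^2 - 9*q/2 + 5)/(q^2 + q - 20)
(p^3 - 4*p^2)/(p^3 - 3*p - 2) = p^2*(4 - p)/(-p^3 + 3*p + 2)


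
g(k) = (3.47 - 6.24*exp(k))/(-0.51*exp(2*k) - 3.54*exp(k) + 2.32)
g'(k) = (3.47 - 6.24*exp(k))*(1.02*exp(2*k) + 3.54*exp(k))/(-0.51*exp(2*k) - 3.54*exp(k) + 2.32)^2 - 6.24*exp(k)/(-0.51*exp(2*k) - 3.54*exp(k) + 2.32)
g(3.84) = 0.23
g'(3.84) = -0.20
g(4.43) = 0.13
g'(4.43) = -0.12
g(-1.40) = 1.36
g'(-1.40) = -0.19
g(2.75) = 0.53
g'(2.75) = -0.36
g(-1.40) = 1.36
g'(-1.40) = -0.19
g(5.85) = 0.03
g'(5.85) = -0.03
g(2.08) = 0.79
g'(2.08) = -0.41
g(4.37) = 0.14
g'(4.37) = -0.13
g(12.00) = 0.00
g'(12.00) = 0.00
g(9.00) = 0.00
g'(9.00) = 0.00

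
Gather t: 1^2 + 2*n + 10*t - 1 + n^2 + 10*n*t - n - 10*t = n^2 + 10*n*t + n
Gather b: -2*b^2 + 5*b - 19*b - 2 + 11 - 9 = -2*b^2 - 14*b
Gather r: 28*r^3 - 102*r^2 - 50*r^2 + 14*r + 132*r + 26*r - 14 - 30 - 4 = 28*r^3 - 152*r^2 + 172*r - 48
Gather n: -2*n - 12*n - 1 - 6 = -14*n - 7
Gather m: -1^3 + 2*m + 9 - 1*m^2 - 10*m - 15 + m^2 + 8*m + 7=0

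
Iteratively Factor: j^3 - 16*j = (j)*(j^2 - 16) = j*(j + 4)*(j - 4)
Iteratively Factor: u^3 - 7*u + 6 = (u - 2)*(u^2 + 2*u - 3) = (u - 2)*(u - 1)*(u + 3)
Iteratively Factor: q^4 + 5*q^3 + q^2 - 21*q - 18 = (q - 2)*(q^3 + 7*q^2 + 15*q + 9) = (q - 2)*(q + 1)*(q^2 + 6*q + 9) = (q - 2)*(q + 1)*(q + 3)*(q + 3)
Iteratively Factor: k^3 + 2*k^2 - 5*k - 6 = (k + 3)*(k^2 - k - 2) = (k + 1)*(k + 3)*(k - 2)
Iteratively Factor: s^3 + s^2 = (s + 1)*(s^2) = s*(s + 1)*(s)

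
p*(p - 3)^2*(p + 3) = p^4 - 3*p^3 - 9*p^2 + 27*p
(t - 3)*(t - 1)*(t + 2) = t^3 - 2*t^2 - 5*t + 6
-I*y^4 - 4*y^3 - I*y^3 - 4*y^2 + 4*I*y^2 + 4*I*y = y*(y - 2*I)^2*(-I*y - I)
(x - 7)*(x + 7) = x^2 - 49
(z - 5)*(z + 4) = z^2 - z - 20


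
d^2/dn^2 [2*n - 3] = 0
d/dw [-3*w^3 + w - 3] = 1 - 9*w^2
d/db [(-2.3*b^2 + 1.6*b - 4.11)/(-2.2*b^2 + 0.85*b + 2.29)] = (1.565*b^2 - 28.618*b + 7.1575)/(4.84*b^4 - 3.74*b^3 - 9.3535*b^2 + 3.893*b + 5.2441)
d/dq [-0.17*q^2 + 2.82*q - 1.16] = 2.82 - 0.34*q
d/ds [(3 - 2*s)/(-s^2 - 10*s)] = 2*(-s^2 + 3*s + 15)/(s^2*(s^2 + 20*s + 100))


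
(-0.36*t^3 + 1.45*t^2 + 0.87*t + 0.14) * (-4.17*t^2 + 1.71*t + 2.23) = 1.5012*t^5 - 6.6621*t^4 - 1.9512*t^3 + 4.1374*t^2 + 2.1795*t + 0.3122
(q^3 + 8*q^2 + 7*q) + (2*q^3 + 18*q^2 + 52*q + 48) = 3*q^3 + 26*q^2 + 59*q + 48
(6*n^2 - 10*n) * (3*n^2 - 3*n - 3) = 18*n^4 - 48*n^3 + 12*n^2 + 30*n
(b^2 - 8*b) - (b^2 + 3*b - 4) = 4 - 11*b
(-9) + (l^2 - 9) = l^2 - 18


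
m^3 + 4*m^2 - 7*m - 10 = (m - 2)*(m + 1)*(m + 5)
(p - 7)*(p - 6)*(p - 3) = p^3 - 16*p^2 + 81*p - 126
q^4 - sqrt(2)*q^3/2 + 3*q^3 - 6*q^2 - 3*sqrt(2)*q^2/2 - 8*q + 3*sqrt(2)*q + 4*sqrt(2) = (q - 2)*(q + 1)*(q + 4)*(q - sqrt(2)/2)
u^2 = u^2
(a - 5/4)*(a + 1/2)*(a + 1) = a^3 + a^2/4 - 11*a/8 - 5/8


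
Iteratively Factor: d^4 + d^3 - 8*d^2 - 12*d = (d)*(d^3 + d^2 - 8*d - 12) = d*(d + 2)*(d^2 - d - 6) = d*(d + 2)^2*(d - 3)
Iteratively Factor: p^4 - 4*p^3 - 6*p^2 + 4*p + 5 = (p - 5)*(p^3 + p^2 - p - 1) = (p - 5)*(p - 1)*(p^2 + 2*p + 1) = (p - 5)*(p - 1)*(p + 1)*(p + 1)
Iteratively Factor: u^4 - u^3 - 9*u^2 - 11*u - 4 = (u + 1)*(u^3 - 2*u^2 - 7*u - 4) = (u - 4)*(u + 1)*(u^2 + 2*u + 1) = (u - 4)*(u + 1)^2*(u + 1)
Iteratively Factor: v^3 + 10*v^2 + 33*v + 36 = (v + 3)*(v^2 + 7*v + 12) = (v + 3)*(v + 4)*(v + 3)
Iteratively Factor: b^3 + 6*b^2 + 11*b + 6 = (b + 3)*(b^2 + 3*b + 2) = (b + 2)*(b + 3)*(b + 1)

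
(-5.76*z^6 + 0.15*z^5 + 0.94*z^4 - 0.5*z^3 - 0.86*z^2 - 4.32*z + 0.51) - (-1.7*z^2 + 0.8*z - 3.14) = -5.76*z^6 + 0.15*z^5 + 0.94*z^4 - 0.5*z^3 + 0.84*z^2 - 5.12*z + 3.65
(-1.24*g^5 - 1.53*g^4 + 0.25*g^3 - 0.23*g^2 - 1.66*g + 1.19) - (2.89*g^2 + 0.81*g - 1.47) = -1.24*g^5 - 1.53*g^4 + 0.25*g^3 - 3.12*g^2 - 2.47*g + 2.66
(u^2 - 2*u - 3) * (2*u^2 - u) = 2*u^4 - 5*u^3 - 4*u^2 + 3*u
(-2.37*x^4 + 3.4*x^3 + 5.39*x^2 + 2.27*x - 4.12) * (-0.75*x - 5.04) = 1.7775*x^5 + 9.3948*x^4 - 21.1785*x^3 - 28.8681*x^2 - 8.3508*x + 20.7648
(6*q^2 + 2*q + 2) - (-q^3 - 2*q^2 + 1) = q^3 + 8*q^2 + 2*q + 1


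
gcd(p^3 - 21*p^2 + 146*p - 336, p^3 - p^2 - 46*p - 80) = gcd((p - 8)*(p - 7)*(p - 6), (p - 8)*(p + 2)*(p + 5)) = p - 8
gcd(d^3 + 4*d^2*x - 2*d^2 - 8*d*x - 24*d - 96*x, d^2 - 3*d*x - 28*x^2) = d + 4*x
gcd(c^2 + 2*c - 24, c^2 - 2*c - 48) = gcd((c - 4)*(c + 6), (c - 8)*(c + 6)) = c + 6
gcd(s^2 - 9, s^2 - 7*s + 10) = 1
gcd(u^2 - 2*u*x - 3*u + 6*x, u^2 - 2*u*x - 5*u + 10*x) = -u + 2*x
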